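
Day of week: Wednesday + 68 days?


Start: Wednesday (index 2)
(2 + 68) mod 7
= 70 mod 7
= 0
Index 0 → Monday

Monday


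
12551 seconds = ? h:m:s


Hours: 12551 ÷ 3600 = 3 remainder 1751
Minutes: 1751 ÷ 60 = 29 remainder 11
Seconds: 11

3h 29m 11s


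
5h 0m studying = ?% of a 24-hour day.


20.8%

Time: 300 minutes
Day: 1440 minutes
Percentage = (300/1440) × 100 ≈ 20.8%


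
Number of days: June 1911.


30 days

Month: June (month 6)
June has 30 days


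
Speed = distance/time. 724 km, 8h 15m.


Distance: 724 km
Time: 8h 15m = 495 min = 495/60 = 33/4 hours
Speed = 724 ÷ (33/4) = 724 × 4 / 33 = 2896/33 ≈ 87.8 km/h

87.8 km/h


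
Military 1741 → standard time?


Hour: 17
17 - 12 = 5 → PM

5:41 PM


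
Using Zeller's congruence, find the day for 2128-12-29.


Wednesday

Zeller's congruence:
q=29, m=12, k=28, j=21
h = (29 + ⌊13×13/5⌋ + 28 + ⌊28/4⌋ + ⌊21/4⌋ - 2×21) mod 7
= (29 + 33 + 28 + 7 + 5 - 42) mod 7
= 60 mod 7 = 4
h=4 → Wednesday


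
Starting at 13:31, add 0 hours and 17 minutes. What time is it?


Start: 811 minutes from midnight
Add: 17 minutes
Total: 828 minutes
Hours: 828 ÷ 60 = 13 remainder 48

13:48


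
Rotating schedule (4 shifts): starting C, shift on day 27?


Shifts: A, B, C, D
Start: C (index 2)
Day 27: (2 + 27 - 1) mod 4
= 28 mod 4
= 0
Index 0 → shift A

Shift A


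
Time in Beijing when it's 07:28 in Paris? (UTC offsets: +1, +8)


14:28

Time difference = UTC+8 - UTC+1 = +7 hours
New hour = (7 + 7) mod 24
= 14 mod 24 = 14
Minutes unchanged → 14:28


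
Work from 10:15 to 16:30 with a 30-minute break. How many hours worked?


5h 45m (345 minutes)

Total time = (16×60+30) - (10×60+15)
= 990 - 615 = 375 min
Minus break: 375 - 30 = 345 min
= 5h 45m


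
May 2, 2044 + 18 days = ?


May 20, 2044

Start: May 2, 2044
Add 18 days
May 2 + 18 = May 20, 2044


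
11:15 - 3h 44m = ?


07:31

Start: 675 minutes from midnight
Subtract: 224 minutes
Remaining: 675 - 224 = 451
Hours: 7, Minutes: 31


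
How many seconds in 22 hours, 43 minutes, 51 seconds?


Hours: 22 × 3600 = 79200
Minutes: 43 × 60 = 2580
Seconds: 51
Total = 79200 + 2580 + 51 = 81831

81831 seconds


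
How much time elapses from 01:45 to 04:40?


End time in minutes: 4×60 + 40 = 280
Start time in minutes: 1×60 + 45 = 105
Difference = 280 - 105 = 175 minutes
= 2 hours 55 minutes

2h 55m


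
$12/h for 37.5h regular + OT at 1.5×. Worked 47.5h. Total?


$630.00

Regular: 37.5h × $12 = $450.00
Overtime: 47.5 - 37.5 = 10.0h
OT pay: 10.0h × $12 × 1.5 = $180.00
Total = $450.00 + $180.00 = $630.00


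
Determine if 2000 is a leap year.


Rules: divisible by 4 AND (not by 100 OR by 400)
2000 ÷ 4 = 500 exactly → divisible by 4
2000 ÷ 100 = 20 exactly → divisible by 100
2000 ÷ 400 = 5 exactly → divisible by 400
Divisible by 400 → leap year

Yes


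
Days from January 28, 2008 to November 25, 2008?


302 days

From January 28, 2008 to November 25, 2008
Rest of January 2008: 31 - 28 = 3
Full months: February 2008 29, March 31, April 30, May 31, June 30, July 31, August 31, September 30, October 31
Days into November 2008: 25
Total = 3 + 29 + 31 + 30 + 31 + 30 + 31 + 31 + 30 + 31 + 25 = 302 days


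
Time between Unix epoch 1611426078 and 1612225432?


Difference = 1612225432 - 1611426078 = 799354 seconds
In hours: 799354 / 3600 ≈ 222.0
In days: 799354 / 86400 ≈ 9.25

799354 seconds (222.0 hours / 9.25 days)


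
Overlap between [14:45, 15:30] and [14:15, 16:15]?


Meeting A: 885-930 (in minutes from midnight)
Meeting B: 855-975
Overlap start = max(885, 855) = 885
Overlap end = min(930, 975) = 930
Overlap = max(0, 930 - 885) = 45 min

45 minutes


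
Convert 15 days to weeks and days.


2 weeks 1 days

Weeks: 15 ÷ 7 = 2 remainder 1


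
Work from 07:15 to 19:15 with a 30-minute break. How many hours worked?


Total time = (19×60+15) - (7×60+15)
= 1155 - 435 = 720 min
Minus break: 720 - 30 = 690 min
= 11h 30m

11h 30m (690 minutes)


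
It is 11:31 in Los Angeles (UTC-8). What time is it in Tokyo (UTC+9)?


04:31 (next day)

Time difference = UTC+9 - UTC-8 = +17 hours
New hour = (11 + 17) mod 24
= 28 mod 24 = 4
Minutes unchanged → 04:31; 28 ≥ 24 → next day


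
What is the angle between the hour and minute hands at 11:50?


55.0°

Hour hand = 11×30 + 50×0.5 = 355.0°
Minute hand = 50×6 = 300°
Difference = |355.0 - 300| = 55.0°


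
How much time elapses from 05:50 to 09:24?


3h 34m

End time in minutes: 9×60 + 24 = 564
Start time in minutes: 5×60 + 50 = 350
Difference = 564 - 350 = 214 minutes
= 3 hours 34 minutes


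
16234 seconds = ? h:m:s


Hours: 16234 ÷ 3600 = 4 remainder 1834
Minutes: 1834 ÷ 60 = 30 remainder 34
Seconds: 34

4h 30m 34s


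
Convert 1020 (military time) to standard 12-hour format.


Hour: 10
10 < 12 → AM

10:20 AM


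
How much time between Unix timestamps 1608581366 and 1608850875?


269509 seconds (74.9 hours / 3.12 days)

Difference = 1608850875 - 1608581366 = 269509 seconds
In hours: 269509 / 3600 ≈ 74.9
In days: 269509 / 86400 ≈ 3.12


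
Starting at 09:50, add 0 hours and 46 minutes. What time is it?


10:36

Start: 590 minutes from midnight
Add: 46 minutes
Total: 636 minutes
Hours: 636 ÷ 60 = 10 remainder 36


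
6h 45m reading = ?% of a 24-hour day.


Time: 405 minutes
Day: 1440 minutes
Percentage = (405/1440) × 100 ≈ 28.1%

28.1%


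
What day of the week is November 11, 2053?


Tuesday

Zeller's congruence:
q=11, m=11, k=53, j=20
h = (11 + ⌊13×12/5⌋ + 53 + ⌊53/4⌋ + ⌊20/4⌋ - 2×20) mod 7
= (11 + 31 + 53 + 13 + 5 - 40) mod 7
= 73 mod 7 = 3
h=3 → Tuesday


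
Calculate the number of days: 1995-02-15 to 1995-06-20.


From February 15, 1995 to June 20, 1995
Rest of February 1995: 28 - 15 = 13
Full months: March 31, April 30, May 31
Days into June 1995: 20
Total = 13 + 31 + 30 + 31 + 20 = 125 days

125 days


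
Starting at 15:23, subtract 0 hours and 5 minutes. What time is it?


Start: 923 minutes from midnight
Subtract: 5 minutes
Remaining: 923 - 5 = 918
Hours: 15, Minutes: 18

15:18


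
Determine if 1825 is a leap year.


Rules: divisible by 4 AND (not by 100 OR by 400)
1825 ÷ 4 = 456 remainder 1 → not divisible by 4
Not divisible by 4 → not a leap year

No


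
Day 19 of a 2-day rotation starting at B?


Shift B

Shifts: A, B
Start: B (index 1)
Day 19: (1 + 19 - 1) mod 2
= 19 mod 2
= 1
Index 1 → shift B


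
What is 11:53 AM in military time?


11:53

Input: 11:53 AM
AM hour stays: 11


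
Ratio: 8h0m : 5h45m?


Duration 1: 480 minutes
Duration 2: 345 minutes
Ratio = 480:345
GCD = 15
Simplified = 32:23
As a decimal: 32/23 ≈ 1.39

32:23 (1.39)


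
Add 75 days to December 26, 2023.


Start: December 26, 2023
Add 75 days
December 26 → January 1: 31 - 26 + 1 = 6 days (75 - 6 = 69 left)
January 1 → February 1: 31 - 1 + 1 = 31 days (69 - 31 = 38 left)
February 1 → March 1: 29 - 1 + 1 = 29 days (38 - 29 = 9 left)
March 1 + 9 = March 10, 2024

March 10, 2024


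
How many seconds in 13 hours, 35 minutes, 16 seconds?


48916 seconds

Hours: 13 × 3600 = 46800
Minutes: 35 × 60 = 2100
Seconds: 16
Total = 46800 + 2100 + 16 = 48916


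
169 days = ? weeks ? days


Weeks: 169 ÷ 7 = 24 remainder 1

24 weeks 1 days


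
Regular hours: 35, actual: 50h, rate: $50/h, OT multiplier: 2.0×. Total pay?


$3250.00

Regular: 35h × $50 = $1750.00
Overtime: 50 - 35 = 15h
OT pay: 15h × $50 × 2.0 = $1500.00
Total = $1750.00 + $1500.00 = $3250.00


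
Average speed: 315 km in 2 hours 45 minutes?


114.5 km/h

Distance: 315 km
Time: 2h 45m = 165 min = 165/60 = 11/4 hours
Speed = 315 ÷ (11/4) = 315 × 4 / 11 = 1260/11 ≈ 114.5 km/h


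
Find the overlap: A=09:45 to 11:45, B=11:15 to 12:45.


30 minutes

Meeting A: 585-705 (in minutes from midnight)
Meeting B: 675-765
Overlap start = max(585, 675) = 675
Overlap end = min(705, 765) = 705
Overlap = max(0, 705 - 675) = 30 min


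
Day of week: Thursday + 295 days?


Friday

Start: Thursday (index 3)
(3 + 295) mod 7
= 298 mod 7
= 4
Index 4 → Friday


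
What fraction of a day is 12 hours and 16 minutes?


0.5111 (51.11%)

Total minutes: 12×60 + 16 = 736
Day = 24×60 = 1440 minutes
Fraction = 736/1440 ≈ 0.5111
As a percentage: 736/1440 × 100 ≈ 51.11%


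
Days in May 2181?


Month: May (month 5)
May has 31 days

31 days


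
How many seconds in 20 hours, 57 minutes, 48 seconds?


75468 seconds

Hours: 20 × 3600 = 72000
Minutes: 57 × 60 = 3420
Seconds: 48
Total = 72000 + 3420 + 48 = 75468


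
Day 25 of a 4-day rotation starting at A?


Shifts: A, B, C, D
Start: A (index 0)
Day 25: (0 + 25 - 1) mod 4
= 24 mod 4
= 0
Index 0 → shift A

Shift A


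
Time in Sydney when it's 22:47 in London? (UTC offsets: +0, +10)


Time difference = UTC+10 - UTC+0 = +10 hours
New hour = (22 + 10) mod 24
= 32 mod 24 = 8
Minutes unchanged → 08:47; 32 ≥ 24 → next day

08:47 (next day)


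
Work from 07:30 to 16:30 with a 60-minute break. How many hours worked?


Total time = (16×60+30) - (7×60+30)
= 990 - 450 = 540 min
Minus break: 540 - 60 = 480 min
= 8h 0m

8h 0m (480 minutes)


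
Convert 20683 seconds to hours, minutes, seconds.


5h 44m 43s

Hours: 20683 ÷ 3600 = 5 remainder 2683
Minutes: 2683 ÷ 60 = 44 remainder 43
Seconds: 43


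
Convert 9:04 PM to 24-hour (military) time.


Input: 9:04 PM
PM: 9 + 12 = 21

21:04


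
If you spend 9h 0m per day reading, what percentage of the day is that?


37.5%

Time: 540 minutes
Day: 1440 minutes
Percentage = (540/1440) × 100 = 37.5%


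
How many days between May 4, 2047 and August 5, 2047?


From May 4, 2047 to August 5, 2047
Rest of May 2047: 31 - 4 = 27
Full months: June 30, July 31
Days into August 2047: 5
Total = 27 + 30 + 31 + 5 = 93 days

93 days


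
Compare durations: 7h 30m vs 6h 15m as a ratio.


Duration 1: 450 minutes
Duration 2: 375 minutes
Ratio = 450:375
GCD = 75
Simplified = 6:5
As a decimal: 6/5 = 1.20

6:5 (1.20)


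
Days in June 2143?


Month: June (month 6)
June has 30 days

30 days


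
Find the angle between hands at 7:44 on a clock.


32.0°

Hour hand = 7×30 + 44×0.5 = 232.0°
Minute hand = 44×6 = 264°
Difference = |232.0 - 264| = 32.0°


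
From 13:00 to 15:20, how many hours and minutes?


2h 20m

End time in minutes: 15×60 + 20 = 920
Start time in minutes: 13×60 + 0 = 780
Difference = 920 - 780 = 140 minutes
= 2 hours 20 minutes


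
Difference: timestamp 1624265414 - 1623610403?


Difference = 1624265414 - 1623610403 = 655011 seconds
In hours: 655011 / 3600 ≈ 181.9
In days: 655011 / 86400 ≈ 7.58

655011 seconds (181.9 hours / 7.58 days)


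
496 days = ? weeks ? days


70 weeks 6 days

Weeks: 496 ÷ 7 = 70 remainder 6


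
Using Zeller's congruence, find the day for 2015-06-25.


Thursday

Zeller's congruence:
q=25, m=6, k=15, j=20
h = (25 + ⌊13×7/5⌋ + 15 + ⌊15/4⌋ + ⌊20/4⌋ - 2×20) mod 7
= (25 + 18 + 15 + 3 + 5 - 40) mod 7
= 26 mod 7 = 5
h=5 → Thursday


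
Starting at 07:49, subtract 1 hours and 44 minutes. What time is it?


Start: 469 minutes from midnight
Subtract: 104 minutes
Remaining: 469 - 104 = 365
Hours: 6, Minutes: 5

06:05


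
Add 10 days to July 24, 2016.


Start: July 24, 2016
Add 10 days
July 24 → August 1: 31 - 24 + 1 = 8 days (10 - 8 = 2 left)
August 1 + 2 = August 3, 2016

August 3, 2016


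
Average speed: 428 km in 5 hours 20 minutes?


80.3 km/h

Distance: 428 km
Time: 5h 20m = 320 min = 320/60 = 16/3 hours
Speed = 428 ÷ (16/3) = 428 × 3 / 16 = 1284/16 ≈ 80.3 km/h


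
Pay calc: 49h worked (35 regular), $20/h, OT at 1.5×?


$1120.00

Regular: 35h × $20 = $700.00
Overtime: 49 - 35 = 14h
OT pay: 14h × $20 × 1.5 = $420.00
Total = $700.00 + $420.00 = $1120.00


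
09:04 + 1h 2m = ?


Start: 544 minutes from midnight
Add: 62 minutes
Total: 606 minutes
Hours: 606 ÷ 60 = 10 remainder 6

10:06


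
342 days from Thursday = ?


Start: Thursday (index 3)
(3 + 342) mod 7
= 345 mod 7
= 2
Index 2 → Wednesday

Wednesday


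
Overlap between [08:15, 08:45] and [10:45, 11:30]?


Meeting A: 495-525 (in minutes from midnight)
Meeting B: 645-690
Overlap start = max(495, 645) = 645
Overlap end = min(525, 690) = 525
Overlap = max(0, 525 - 645) = 0 min

0 minutes


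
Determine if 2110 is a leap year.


Rules: divisible by 4 AND (not by 100 OR by 400)
2110 ÷ 4 = 527 remainder 2 → not divisible by 4
Not divisible by 4 → not a leap year

No


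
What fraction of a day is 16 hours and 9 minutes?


Total minutes: 16×60 + 9 = 969
Day = 24×60 = 1440 minutes
Fraction = 969/1440 ≈ 0.6729
As a percentage: 969/1440 × 100 ≈ 67.29%

0.6729 (67.29%)


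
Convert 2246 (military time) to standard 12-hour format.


10:46 PM

Hour: 22
22 - 12 = 10 → PM


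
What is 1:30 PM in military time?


Input: 1:30 PM
PM: 1 + 12 = 13

13:30


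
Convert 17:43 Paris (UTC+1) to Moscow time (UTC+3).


19:43

Time difference = UTC+3 - UTC+1 = +2 hours
New hour = (17 + 2) mod 24
= 19 mod 24 = 19
Minutes unchanged → 19:43


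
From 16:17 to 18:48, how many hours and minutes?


2h 31m

End time in minutes: 18×60 + 48 = 1128
Start time in minutes: 16×60 + 17 = 977
Difference = 1128 - 977 = 151 minutes
= 2 hours 31 minutes


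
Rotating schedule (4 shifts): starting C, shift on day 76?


Shifts: A, B, C, D
Start: C (index 2)
Day 76: (2 + 76 - 1) mod 4
= 77 mod 4
= 1
Index 1 → shift B

Shift B


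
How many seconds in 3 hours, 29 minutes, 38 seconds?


Hours: 3 × 3600 = 10800
Minutes: 29 × 60 = 1740
Seconds: 38
Total = 10800 + 1740 + 38 = 12578

12578 seconds


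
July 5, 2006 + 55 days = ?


Start: July 5, 2006
Add 55 days
July 5 → August 1: 31 - 5 + 1 = 27 days (55 - 27 = 28 left)
August 1 + 28 = August 29, 2006

August 29, 2006


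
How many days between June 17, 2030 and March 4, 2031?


260 days

From June 17, 2030 to March 4, 2031
Rest of June 2030: 30 - 17 = 13
Full months: July 31, August 31, September 30, October 31, November 30, December 31, January 31, February 2031 28
Days into March 2031: 4
Total = 13 + 31 + 31 + 30 + 31 + 30 + 31 + 31 + 28 + 4 = 260 days


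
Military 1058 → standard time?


Hour: 10
10 < 12 → AM

10:58 AM


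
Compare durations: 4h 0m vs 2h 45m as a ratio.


16:11 (1.45)

Duration 1: 240 minutes
Duration 2: 165 minutes
Ratio = 240:165
GCD = 15
Simplified = 16:11
As a decimal: 16/11 ≈ 1.45


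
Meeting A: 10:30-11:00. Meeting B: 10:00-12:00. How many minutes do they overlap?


30 minutes

Meeting A: 630-660 (in minutes from midnight)
Meeting B: 600-720
Overlap start = max(630, 600) = 630
Overlap end = min(660, 720) = 660
Overlap = max(0, 660 - 630) = 30 min


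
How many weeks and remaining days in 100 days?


14 weeks 2 days

Weeks: 100 ÷ 7 = 14 remainder 2


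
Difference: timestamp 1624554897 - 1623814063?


740834 seconds (205.8 hours / 8.57 days)

Difference = 1624554897 - 1623814063 = 740834 seconds
In hours: 740834 / 3600 ≈ 205.8
In days: 740834 / 86400 ≈ 8.57


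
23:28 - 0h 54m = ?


22:34

Start: 1408 minutes from midnight
Subtract: 54 minutes
Remaining: 1408 - 54 = 1354
Hours: 22, Minutes: 34


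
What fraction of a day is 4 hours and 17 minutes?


0.1785 (17.85%)

Total minutes: 4×60 + 17 = 257
Day = 24×60 = 1440 minutes
Fraction = 257/1440 ≈ 0.1785
As a percentage: 257/1440 × 100 ≈ 17.85%


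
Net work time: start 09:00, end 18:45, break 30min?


Total time = (18×60+45) - (9×60+0)
= 1125 - 540 = 585 min
Minus break: 585 - 30 = 555 min
= 9h 15m

9h 15m (555 minutes)


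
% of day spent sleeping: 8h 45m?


Time: 525 minutes
Day: 1440 minutes
Percentage = (525/1440) × 100 ≈ 36.5%

36.5%


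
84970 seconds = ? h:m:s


23h 36m 10s

Hours: 84970 ÷ 3600 = 23 remainder 2170
Minutes: 2170 ÷ 60 = 36 remainder 10
Seconds: 10


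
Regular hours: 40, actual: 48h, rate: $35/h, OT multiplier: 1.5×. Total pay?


$1820.00

Regular: 40h × $35 = $1400.00
Overtime: 48 - 40 = 8h
OT pay: 8h × $35 × 1.5 = $420.00
Total = $1400.00 + $420.00 = $1820.00


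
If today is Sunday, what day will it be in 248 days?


Wednesday

Start: Sunday (index 6)
(6 + 248) mod 7
= 254 mod 7
= 2
Index 2 → Wednesday


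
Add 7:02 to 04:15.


11:17

Start: 255 minutes from midnight
Add: 422 minutes
Total: 677 minutes
Hours: 677 ÷ 60 = 11 remainder 17


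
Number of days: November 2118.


Month: November (month 11)
November has 30 days

30 days


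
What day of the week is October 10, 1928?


Zeller's congruence:
q=10, m=10, k=28, j=19
h = (10 + ⌊13×11/5⌋ + 28 + ⌊28/4⌋ + ⌊19/4⌋ - 2×19) mod 7
= (10 + 28 + 28 + 7 + 4 - 38) mod 7
= 39 mod 7 = 4
h=4 → Wednesday

Wednesday


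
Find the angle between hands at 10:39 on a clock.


Hour hand = 10×30 + 39×0.5 = 319.5°
Minute hand = 39×6 = 234°
Difference = |319.5 - 234| = 85.5°

85.5°


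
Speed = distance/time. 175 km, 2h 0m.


87.5 km/h

Distance: 175 km
Time: 2 hours
Speed = 175 / 2 = 87.5 km/h


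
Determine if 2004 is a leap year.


Yes

Rules: divisible by 4 AND (not by 100 OR by 400)
2004 ÷ 4 = 501 exactly → divisible by 4
2004 ÷ 100 = 20 remainder 4 → not divisible by 100
Divisible by 4 but not by 100 → leap year


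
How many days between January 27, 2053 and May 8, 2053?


From January 27, 2053 to May 8, 2053
Rest of January 2053: 31 - 27 = 4
Full months: February 2053 28, March 31, April 30
Days into May 2053: 8
Total = 4 + 28 + 31 + 30 + 8 = 101 days

101 days


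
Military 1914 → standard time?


7:14 PM

Hour: 19
19 - 12 = 7 → PM


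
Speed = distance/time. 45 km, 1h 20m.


33.8 km/h

Distance: 45 km
Time: 1h 20m = 80 min = 80/60 = 4/3 hours
Speed = 45 ÷ (4/3) = 45 × 3 / 4 = 135/4 ≈ 33.8 km/h


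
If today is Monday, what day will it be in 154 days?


Start: Monday (index 0)
(0 + 154) mod 7
= 154 mod 7
= 0
Index 0 → Monday

Monday


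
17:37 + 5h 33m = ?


23:10

Start: 1057 minutes from midnight
Add: 333 minutes
Total: 1390 minutes
Hours: 1390 ÷ 60 = 23 remainder 10


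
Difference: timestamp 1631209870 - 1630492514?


717356 seconds (199.3 hours / 8.30 days)

Difference = 1631209870 - 1630492514 = 717356 seconds
In hours: 717356 / 3600 ≈ 199.3
In days: 717356 / 86400 ≈ 8.30


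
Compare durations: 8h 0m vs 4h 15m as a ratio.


Duration 1: 480 minutes
Duration 2: 255 minutes
Ratio = 480:255
GCD = 15
Simplified = 32:17
As a decimal: 32/17 ≈ 1.88

32:17 (1.88)


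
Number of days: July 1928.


Month: July (month 7)
July has 31 days

31 days


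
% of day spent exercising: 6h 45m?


Time: 405 minutes
Day: 1440 minutes
Percentage = (405/1440) × 100 ≈ 28.1%

28.1%


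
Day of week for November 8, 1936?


Zeller's congruence:
q=8, m=11, k=36, j=19
h = (8 + ⌊13×12/5⌋ + 36 + ⌊36/4⌋ + ⌊19/4⌋ - 2×19) mod 7
= (8 + 31 + 36 + 9 + 4 - 38) mod 7
= 50 mod 7 = 1
h=1 → Sunday

Sunday


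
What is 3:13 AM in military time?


03:13

Input: 3:13 AM
AM hour stays: 3


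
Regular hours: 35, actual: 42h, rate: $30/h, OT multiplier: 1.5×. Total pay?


$1365.00

Regular: 35h × $30 = $1050.00
Overtime: 42 - 35 = 7h
OT pay: 7h × $30 × 1.5 = $315.00
Total = $1050.00 + $315.00 = $1365.00


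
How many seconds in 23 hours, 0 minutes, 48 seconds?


Hours: 23 × 3600 = 82800
Minutes: 0 × 60 = 0
Seconds: 48
Total = 82800 + 0 + 48 = 82848

82848 seconds


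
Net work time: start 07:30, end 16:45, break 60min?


Total time = (16×60+45) - (7×60+30)
= 1005 - 450 = 555 min
Minus break: 555 - 60 = 495 min
= 8h 15m

8h 15m (495 minutes)


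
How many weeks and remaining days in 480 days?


68 weeks 4 days

Weeks: 480 ÷ 7 = 68 remainder 4


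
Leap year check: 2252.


Yes

Rules: divisible by 4 AND (not by 100 OR by 400)
2252 ÷ 4 = 563 exactly → divisible by 4
2252 ÷ 100 = 22 remainder 52 → not divisible by 100
Divisible by 4 but not by 100 → leap year


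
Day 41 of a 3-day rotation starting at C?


Shifts: A, B, C
Start: C (index 2)
Day 41: (2 + 41 - 1) mod 3
= 42 mod 3
= 0
Index 0 → shift A

Shift A


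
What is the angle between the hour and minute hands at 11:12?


Hour hand = 11×30 + 12×0.5 = 336.0°
Minute hand = 12×6 = 72°
Difference = |336.0 - 72| = 264.0°
Since > 180°: 360 - 264.0 = 96.0°

96.0°


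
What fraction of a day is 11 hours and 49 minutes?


0.4924 (49.24%)

Total minutes: 11×60 + 49 = 709
Day = 24×60 = 1440 minutes
Fraction = 709/1440 ≈ 0.4924
As a percentage: 709/1440 × 100 ≈ 49.24%


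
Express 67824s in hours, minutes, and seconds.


Hours: 67824 ÷ 3600 = 18 remainder 3024
Minutes: 3024 ÷ 60 = 50 remainder 24
Seconds: 24

18h 50m 24s


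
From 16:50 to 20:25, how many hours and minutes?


3h 35m

End time in minutes: 20×60 + 25 = 1225
Start time in minutes: 16×60 + 50 = 1010
Difference = 1225 - 1010 = 215 minutes
= 3 hours 35 minutes


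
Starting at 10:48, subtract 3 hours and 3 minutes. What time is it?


07:45

Start: 648 minutes from midnight
Subtract: 183 minutes
Remaining: 648 - 183 = 465
Hours: 7, Minutes: 45


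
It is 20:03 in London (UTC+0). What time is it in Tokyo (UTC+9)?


05:03 (next day)

Time difference = UTC+9 - UTC+0 = +9 hours
New hour = (20 + 9) mod 24
= 29 mod 24 = 5
Minutes unchanged → 05:03; 29 ≥ 24 → next day


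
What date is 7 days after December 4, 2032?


December 11, 2032

Start: December 4, 2032
Add 7 days
December 4 + 7 = December 11, 2032


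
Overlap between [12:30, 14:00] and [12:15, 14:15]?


90 minutes

Meeting A: 750-840 (in minutes from midnight)
Meeting B: 735-855
Overlap start = max(750, 735) = 750
Overlap end = min(840, 855) = 840
Overlap = max(0, 840 - 750) = 90 min


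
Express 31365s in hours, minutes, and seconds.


8h 42m 45s

Hours: 31365 ÷ 3600 = 8 remainder 2565
Minutes: 2565 ÷ 60 = 42 remainder 45
Seconds: 45


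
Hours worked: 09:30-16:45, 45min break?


6h 30m (390 minutes)

Total time = (16×60+45) - (9×60+30)
= 1005 - 570 = 435 min
Minus break: 435 - 45 = 390 min
= 6h 30m


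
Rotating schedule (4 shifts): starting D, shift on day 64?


Shifts: A, B, C, D
Start: D (index 3)
Day 64: (3 + 64 - 1) mod 4
= 66 mod 4
= 2
Index 2 → shift C

Shift C


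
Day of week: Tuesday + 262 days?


Start: Tuesday (index 1)
(1 + 262) mod 7
= 263 mod 7
= 4
Index 4 → Friday

Friday


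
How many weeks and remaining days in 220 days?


31 weeks 3 days

Weeks: 220 ÷ 7 = 31 remainder 3


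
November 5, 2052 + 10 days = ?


November 15, 2052

Start: November 5, 2052
Add 10 days
November 5 + 10 = November 15, 2052


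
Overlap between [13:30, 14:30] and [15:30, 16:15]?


0 minutes

Meeting A: 810-870 (in minutes from midnight)
Meeting B: 930-975
Overlap start = max(810, 930) = 930
Overlap end = min(870, 975) = 870
Overlap = max(0, 870 - 930) = 0 min


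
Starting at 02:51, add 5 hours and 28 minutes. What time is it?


08:19

Start: 171 minutes from midnight
Add: 328 minutes
Total: 499 minutes
Hours: 499 ÷ 60 = 8 remainder 19


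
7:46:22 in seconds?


Hours: 7 × 3600 = 25200
Minutes: 46 × 60 = 2760
Seconds: 22
Total = 25200 + 2760 + 22 = 27982

27982 seconds


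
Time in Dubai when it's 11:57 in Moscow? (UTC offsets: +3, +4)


Time difference = UTC+4 - UTC+3 = +1 hours
New hour = (11 + 1) mod 24
= 12 mod 24 = 12
Minutes unchanged → 12:57

12:57


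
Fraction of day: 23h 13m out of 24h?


0.9674 (96.74%)

Total minutes: 23×60 + 13 = 1393
Day = 24×60 = 1440 minutes
Fraction = 1393/1440 ≈ 0.9674
As a percentage: 1393/1440 × 100 ≈ 96.74%


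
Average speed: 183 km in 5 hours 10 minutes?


35.4 km/h

Distance: 183 km
Time: 5h 10m = 310 min = 310/60 = 31/6 hours
Speed = 183 ÷ (31/6) = 183 × 6 / 31 = 1098/31 ≈ 35.4 km/h


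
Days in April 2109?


30 days

Month: April (month 4)
April has 30 days


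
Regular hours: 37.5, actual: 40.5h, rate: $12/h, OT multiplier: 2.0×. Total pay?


$522.00

Regular: 37.5h × $12 = $450.00
Overtime: 40.5 - 37.5 = 3.0h
OT pay: 3.0h × $12 × 2.0 = $72.00
Total = $450.00 + $72.00 = $522.00


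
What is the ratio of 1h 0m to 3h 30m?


Duration 1: 60 minutes
Duration 2: 210 minutes
Ratio = 60:210
GCD = 30
Simplified = 2:7
As a decimal: 2/7 ≈ 0.29

2:7 (0.29)


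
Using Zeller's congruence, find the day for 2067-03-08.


Tuesday

Zeller's congruence:
q=8, m=3, k=67, j=20
h = (8 + ⌊13×4/5⌋ + 67 + ⌊67/4⌋ + ⌊20/4⌋ - 2×20) mod 7
= (8 + 10 + 67 + 16 + 5 - 40) mod 7
= 66 mod 7 = 3
h=3 → Tuesday


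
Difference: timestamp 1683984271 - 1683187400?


Difference = 1683984271 - 1683187400 = 796871 seconds
In hours: 796871 / 3600 ≈ 221.4
In days: 796871 / 86400 ≈ 9.22

796871 seconds (221.4 hours / 9.22 days)


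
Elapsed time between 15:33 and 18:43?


End time in minutes: 18×60 + 43 = 1123
Start time in minutes: 15×60 + 33 = 933
Difference = 1123 - 933 = 190 minutes
= 3 hours 10 minutes

3h 10m


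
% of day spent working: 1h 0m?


4.2%

Time: 60 minutes
Day: 1440 minutes
Percentage = (60/1440) × 100 ≈ 4.2%


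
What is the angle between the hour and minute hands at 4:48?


144.0°

Hour hand = 4×30 + 48×0.5 = 144.0°
Minute hand = 48×6 = 288°
Difference = |144.0 - 288| = 144.0°


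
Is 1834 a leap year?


Rules: divisible by 4 AND (not by 100 OR by 400)
1834 ÷ 4 = 458 remainder 2 → not divisible by 4
Not divisible by 4 → not a leap year

No


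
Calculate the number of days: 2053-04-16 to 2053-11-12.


210 days

From April 16, 2053 to November 12, 2053
Rest of April 2053: 30 - 16 = 14
Full months: May 31, June 30, July 31, August 31, September 30, October 31
Days into November 2053: 12
Total = 14 + 31 + 30 + 31 + 31 + 30 + 31 + 12 = 210 days


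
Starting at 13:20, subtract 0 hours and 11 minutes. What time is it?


13:09

Start: 800 minutes from midnight
Subtract: 11 minutes
Remaining: 800 - 11 = 789
Hours: 13, Minutes: 9


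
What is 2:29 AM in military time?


02:29

Input: 2:29 AM
AM hour stays: 2


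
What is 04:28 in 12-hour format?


Hour: 4
4 < 12 → AM

4:28 AM


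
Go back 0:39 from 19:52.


19:13

Start: 1192 minutes from midnight
Subtract: 39 minutes
Remaining: 1192 - 39 = 1153
Hours: 19, Minutes: 13


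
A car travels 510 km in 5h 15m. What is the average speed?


Distance: 510 km
Time: 5h 15m = 315 min = 315/60 = 21/4 hours
Speed = 510 ÷ (21/4) = 510 × 4 / 21 = 2040/21 ≈ 97.1 km/h

97.1 km/h


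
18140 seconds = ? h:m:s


Hours: 18140 ÷ 3600 = 5 remainder 140
Minutes: 140 ÷ 60 = 2 remainder 20
Seconds: 20

5h 2m 20s


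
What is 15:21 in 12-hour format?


Hour: 15
15 - 12 = 3 → PM

3:21 PM


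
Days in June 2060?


Month: June (month 6)
June has 30 days

30 days


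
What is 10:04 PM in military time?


22:04

Input: 10:04 PM
PM: 10 + 12 = 22


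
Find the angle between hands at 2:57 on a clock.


Hour hand = 2×30 + 57×0.5 = 88.5°
Minute hand = 57×6 = 342°
Difference = |88.5 - 342| = 253.5°
Since > 180°: 360 - 253.5 = 106.5°

106.5°


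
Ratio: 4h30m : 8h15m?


6:11 (0.55)

Duration 1: 270 minutes
Duration 2: 495 minutes
Ratio = 270:495
GCD = 45
Simplified = 6:11
As a decimal: 6/11 ≈ 0.55


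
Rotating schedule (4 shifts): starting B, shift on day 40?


Shift A

Shifts: A, B, C, D
Start: B (index 1)
Day 40: (1 + 40 - 1) mod 4
= 40 mod 4
= 0
Index 0 → shift A


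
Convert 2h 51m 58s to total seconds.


10318 seconds

Hours: 2 × 3600 = 7200
Minutes: 51 × 60 = 3060
Seconds: 58
Total = 7200 + 3060 + 58 = 10318


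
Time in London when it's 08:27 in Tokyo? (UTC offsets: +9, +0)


Time difference = UTC+0 - UTC+9 = -9 hours
New hour = (8 -9) mod 24
= -1 mod 24 = 23
Minutes unchanged → 23:27; -1 < 0 → previous day

23:27 (previous day)


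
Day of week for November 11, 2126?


Zeller's congruence:
q=11, m=11, k=26, j=21
h = (11 + ⌊13×12/5⌋ + 26 + ⌊26/4⌋ + ⌊21/4⌋ - 2×21) mod 7
= (11 + 31 + 26 + 6 + 5 - 42) mod 7
= 37 mod 7 = 2
h=2 → Monday

Monday


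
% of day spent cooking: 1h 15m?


5.2%

Time: 75 minutes
Day: 1440 minutes
Percentage = (75/1440) × 100 ≈ 5.2%


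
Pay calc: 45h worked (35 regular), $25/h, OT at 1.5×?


$1250.00

Regular: 35h × $25 = $875.00
Overtime: 45 - 35 = 10h
OT pay: 10h × $25 × 1.5 = $375.00
Total = $875.00 + $375.00 = $1250.00


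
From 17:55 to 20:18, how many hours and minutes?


End time in minutes: 20×60 + 18 = 1218
Start time in minutes: 17×60 + 55 = 1075
Difference = 1218 - 1075 = 143 minutes
= 2 hours 23 minutes

2h 23m


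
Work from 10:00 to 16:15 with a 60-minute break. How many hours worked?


5h 15m (315 minutes)

Total time = (16×60+15) - (10×60+0)
= 975 - 600 = 375 min
Minus break: 375 - 60 = 315 min
= 5h 15m


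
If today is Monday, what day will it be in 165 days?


Friday

Start: Monday (index 0)
(0 + 165) mod 7
= 165 mod 7
= 4
Index 4 → Friday


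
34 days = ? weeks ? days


4 weeks 6 days

Weeks: 34 ÷ 7 = 4 remainder 6


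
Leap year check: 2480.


Yes

Rules: divisible by 4 AND (not by 100 OR by 400)
2480 ÷ 4 = 620 exactly → divisible by 4
2480 ÷ 100 = 24 remainder 80 → not divisible by 100
Divisible by 4 but not by 100 → leap year


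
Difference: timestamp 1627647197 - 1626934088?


713109 seconds (198.1 hours / 8.25 days)

Difference = 1627647197 - 1626934088 = 713109 seconds
In hours: 713109 / 3600 ≈ 198.1
In days: 713109 / 86400 ≈ 8.25


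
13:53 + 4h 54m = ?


18:47

Start: 833 minutes from midnight
Add: 294 minutes
Total: 1127 minutes
Hours: 1127 ÷ 60 = 18 remainder 47


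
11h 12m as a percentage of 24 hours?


0.4667 (46.67%)

Total minutes: 11×60 + 12 = 672
Day = 24×60 = 1440 minutes
Fraction = 672/1440 ≈ 0.4667
As a percentage: 672/1440 × 100 ≈ 46.67%


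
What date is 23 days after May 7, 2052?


May 30, 2052

Start: May 7, 2052
Add 23 days
May 7 + 23 = May 30, 2052


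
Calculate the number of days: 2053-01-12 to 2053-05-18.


From January 12, 2053 to May 18, 2053
Rest of January 2053: 31 - 12 = 19
Full months: February 2053 28, March 31, April 30
Days into May 2053: 18
Total = 19 + 28 + 31 + 30 + 18 = 126 days

126 days


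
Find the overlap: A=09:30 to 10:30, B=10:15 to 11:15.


Meeting A: 570-630 (in minutes from midnight)
Meeting B: 615-675
Overlap start = max(570, 615) = 615
Overlap end = min(630, 675) = 630
Overlap = max(0, 630 - 615) = 15 min

15 minutes


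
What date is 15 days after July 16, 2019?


July 31, 2019

Start: July 16, 2019
Add 15 days
July 16 + 15 = July 31, 2019


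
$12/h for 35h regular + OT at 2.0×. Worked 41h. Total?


Regular: 35h × $12 = $420.00
Overtime: 41 - 35 = 6h
OT pay: 6h × $12 × 2.0 = $144.00
Total = $420.00 + $144.00 = $564.00

$564.00


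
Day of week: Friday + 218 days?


Saturday

Start: Friday (index 4)
(4 + 218) mod 7
= 222 mod 7
= 5
Index 5 → Saturday


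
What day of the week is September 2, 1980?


Zeller's congruence:
q=2, m=9, k=80, j=19
h = (2 + ⌊13×10/5⌋ + 80 + ⌊80/4⌋ + ⌊19/4⌋ - 2×19) mod 7
= (2 + 26 + 80 + 20 + 4 - 38) mod 7
= 94 mod 7 = 3
h=3 → Tuesday

Tuesday


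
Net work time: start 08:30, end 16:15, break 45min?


Total time = (16×60+15) - (8×60+30)
= 975 - 510 = 465 min
Minus break: 465 - 45 = 420 min
= 7h 0m

7h 0m (420 minutes)


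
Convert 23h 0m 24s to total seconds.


Hours: 23 × 3600 = 82800
Minutes: 0 × 60 = 0
Seconds: 24
Total = 82800 + 0 + 24 = 82824

82824 seconds


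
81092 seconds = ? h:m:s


22h 31m 32s

Hours: 81092 ÷ 3600 = 22 remainder 1892
Minutes: 1892 ÷ 60 = 31 remainder 32
Seconds: 32


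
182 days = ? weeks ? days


Weeks: 182 ÷ 7 = 26 remainder 0

26 weeks 0 days


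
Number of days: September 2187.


Month: September (month 9)
September has 30 days

30 days


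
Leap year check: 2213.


Rules: divisible by 4 AND (not by 100 OR by 400)
2213 ÷ 4 = 553 remainder 1 → not divisible by 4
Not divisible by 4 → not a leap year

No


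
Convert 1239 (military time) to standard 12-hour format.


12:39 PM

Hour: 12
12 → 12 PM (noon)


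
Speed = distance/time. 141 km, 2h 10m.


65.1 km/h

Distance: 141 km
Time: 2h 10m = 130 min = 130/60 = 13/6 hours
Speed = 141 ÷ (13/6) = 141 × 6 / 13 = 846/13 ≈ 65.1 km/h


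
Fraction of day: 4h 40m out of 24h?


Total minutes: 4×60 + 40 = 280
Day = 24×60 = 1440 minutes
Fraction = 280/1440 ≈ 0.1944
As a percentage: 280/1440 × 100 ≈ 19.44%

0.1944 (19.44%)


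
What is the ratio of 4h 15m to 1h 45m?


Duration 1: 255 minutes
Duration 2: 105 minutes
Ratio = 255:105
GCD = 15
Simplified = 17:7
As a decimal: 17/7 ≈ 2.43

17:7 (2.43)


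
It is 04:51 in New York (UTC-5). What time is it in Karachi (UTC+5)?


14:51

Time difference = UTC+5 - UTC-5 = +10 hours
New hour = (4 + 10) mod 24
= 14 mod 24 = 14
Minutes unchanged → 14:51


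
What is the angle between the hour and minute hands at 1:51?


109.5°

Hour hand = 1×30 + 51×0.5 = 55.5°
Minute hand = 51×6 = 306°
Difference = |55.5 - 306| = 250.5°
Since > 180°: 360 - 250.5 = 109.5°


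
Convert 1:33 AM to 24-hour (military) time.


Input: 1:33 AM
AM hour stays: 1

01:33


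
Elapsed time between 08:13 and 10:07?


1h 54m

End time in minutes: 10×60 + 7 = 607
Start time in minutes: 8×60 + 13 = 493
Difference = 607 - 493 = 114 minutes
= 1 hours 54 minutes


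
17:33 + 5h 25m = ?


22:58

Start: 1053 minutes from midnight
Add: 325 minutes
Total: 1378 minutes
Hours: 1378 ÷ 60 = 22 remainder 58


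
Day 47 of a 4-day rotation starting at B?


Shift D

Shifts: A, B, C, D
Start: B (index 1)
Day 47: (1 + 47 - 1) mod 4
= 47 mod 4
= 3
Index 3 → shift D


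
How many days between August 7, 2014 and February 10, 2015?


187 days

From August 7, 2014 to February 10, 2015
Rest of August 2014: 31 - 7 = 24
Full months: September 30, October 31, November 30, December 31, January 31
Days into February 2015: 10
Total = 24 + 30 + 31 + 30 + 31 + 31 + 10 = 187 days


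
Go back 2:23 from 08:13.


Start: 493 minutes from midnight
Subtract: 143 minutes
Remaining: 493 - 143 = 350
Hours: 5, Minutes: 50

05:50


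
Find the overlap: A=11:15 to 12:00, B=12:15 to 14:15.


0 minutes

Meeting A: 675-720 (in minutes from midnight)
Meeting B: 735-855
Overlap start = max(675, 735) = 735
Overlap end = min(720, 855) = 720
Overlap = max(0, 720 - 735) = 0 min


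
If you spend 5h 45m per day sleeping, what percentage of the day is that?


24.0%

Time: 345 minutes
Day: 1440 minutes
Percentage = (345/1440) × 100 ≈ 24.0%


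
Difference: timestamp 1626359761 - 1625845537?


514224 seconds (142.8 hours / 5.95 days)

Difference = 1626359761 - 1625845537 = 514224 seconds
In hours: 514224 / 3600 ≈ 142.8
In days: 514224 / 86400 ≈ 5.95


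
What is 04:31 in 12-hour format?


Hour: 4
4 < 12 → AM

4:31 AM


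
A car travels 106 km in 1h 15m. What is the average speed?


84.8 km/h

Distance: 106 km
Time: 1h 15m = 75 min = 75/60 = 5/4 hours
Speed = 106 ÷ (5/4) = 106 × 4 / 5 = 424/5 = 84.8 km/h


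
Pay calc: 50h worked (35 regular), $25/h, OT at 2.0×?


Regular: 35h × $25 = $875.00
Overtime: 50 - 35 = 15h
OT pay: 15h × $25 × 2.0 = $750.00
Total = $875.00 + $750.00 = $1625.00

$1625.00


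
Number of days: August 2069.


Month: August (month 8)
August has 31 days

31 days


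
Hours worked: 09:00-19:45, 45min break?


10h 0m (600 minutes)

Total time = (19×60+45) - (9×60+0)
= 1185 - 540 = 645 min
Minus break: 645 - 45 = 600 min
= 10h 0m


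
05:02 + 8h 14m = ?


13:16

Start: 302 minutes from midnight
Add: 494 minutes
Total: 796 minutes
Hours: 796 ÷ 60 = 13 remainder 16


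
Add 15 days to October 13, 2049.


Start: October 13, 2049
Add 15 days
October 13 + 15 = October 28, 2049

October 28, 2049


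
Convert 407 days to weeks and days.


58 weeks 1 days

Weeks: 407 ÷ 7 = 58 remainder 1


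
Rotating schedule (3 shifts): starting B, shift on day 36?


Shift A

Shifts: A, B, C
Start: B (index 1)
Day 36: (1 + 36 - 1) mod 3
= 36 mod 3
= 0
Index 0 → shift A


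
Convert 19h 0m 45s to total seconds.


68445 seconds

Hours: 19 × 3600 = 68400
Minutes: 0 × 60 = 0
Seconds: 45
Total = 68400 + 0 + 45 = 68445


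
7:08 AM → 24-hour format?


07:08

Input: 7:08 AM
AM hour stays: 7


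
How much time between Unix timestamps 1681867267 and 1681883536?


Difference = 1681883536 - 1681867267 = 16269 seconds
In hours: 16269 / 3600 ≈ 4.5
In days: 16269 / 86400 ≈ 0.19

16269 seconds (4.5 hours / 0.19 days)


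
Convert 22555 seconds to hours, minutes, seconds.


6h 15m 55s

Hours: 22555 ÷ 3600 = 6 remainder 955
Minutes: 955 ÷ 60 = 15 remainder 55
Seconds: 55


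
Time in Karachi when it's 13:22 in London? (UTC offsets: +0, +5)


18:22

Time difference = UTC+5 - UTC+0 = +5 hours
New hour = (13 + 5) mod 24
= 18 mod 24 = 18
Minutes unchanged → 18:22


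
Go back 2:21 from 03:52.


Start: 232 minutes from midnight
Subtract: 141 minutes
Remaining: 232 - 141 = 91
Hours: 1, Minutes: 31

01:31


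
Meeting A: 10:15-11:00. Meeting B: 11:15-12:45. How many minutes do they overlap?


0 minutes

Meeting A: 615-660 (in minutes from midnight)
Meeting B: 675-765
Overlap start = max(615, 675) = 675
Overlap end = min(660, 765) = 660
Overlap = max(0, 660 - 675) = 0 min


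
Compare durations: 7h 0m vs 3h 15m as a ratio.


28:13 (2.15)

Duration 1: 420 minutes
Duration 2: 195 minutes
Ratio = 420:195
GCD = 15
Simplified = 28:13
As a decimal: 28/13 ≈ 2.15


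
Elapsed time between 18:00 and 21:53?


3h 53m

End time in minutes: 21×60 + 53 = 1313
Start time in minutes: 18×60 + 0 = 1080
Difference = 1313 - 1080 = 233 minutes
= 3 hours 53 minutes


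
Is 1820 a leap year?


Rules: divisible by 4 AND (not by 100 OR by 400)
1820 ÷ 4 = 455 exactly → divisible by 4
1820 ÷ 100 = 18 remainder 20 → not divisible by 100
Divisible by 4 but not by 100 → leap year

Yes


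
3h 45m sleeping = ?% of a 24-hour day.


Time: 225 minutes
Day: 1440 minutes
Percentage = (225/1440) × 100 ≈ 15.6%

15.6%


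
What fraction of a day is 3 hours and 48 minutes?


Total minutes: 3×60 + 48 = 228
Day = 24×60 = 1440 minutes
Fraction = 228/1440 ≈ 0.1583
As a percentage: 228/1440 × 100 ≈ 15.83%

0.1583 (15.83%)


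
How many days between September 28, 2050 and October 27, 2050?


29 days

From September 28, 2050 to October 27, 2050
Rest of September 2050: 30 - 28 = 2
Days into October 2050: 27
Total = 2 + 27 = 29 days


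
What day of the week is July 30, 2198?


Monday

Zeller's congruence:
q=30, m=7, k=98, j=21
h = (30 + ⌊13×8/5⌋ + 98 + ⌊98/4⌋ + ⌊21/4⌋ - 2×21) mod 7
= (30 + 20 + 98 + 24 + 5 - 42) mod 7
= 135 mod 7 = 2
h=2 → Monday


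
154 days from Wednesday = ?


Wednesday

Start: Wednesday (index 2)
(2 + 154) mod 7
= 156 mod 7
= 2
Index 2 → Wednesday


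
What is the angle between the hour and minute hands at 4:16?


Hour hand = 4×30 + 16×0.5 = 128.0°
Minute hand = 16×6 = 96°
Difference = |128.0 - 96| = 32.0°

32.0°


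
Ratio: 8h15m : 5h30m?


3:2 (1.50)

Duration 1: 495 minutes
Duration 2: 330 minutes
Ratio = 495:330
GCD = 165
Simplified = 3:2
As a decimal: 3/2 = 1.50
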